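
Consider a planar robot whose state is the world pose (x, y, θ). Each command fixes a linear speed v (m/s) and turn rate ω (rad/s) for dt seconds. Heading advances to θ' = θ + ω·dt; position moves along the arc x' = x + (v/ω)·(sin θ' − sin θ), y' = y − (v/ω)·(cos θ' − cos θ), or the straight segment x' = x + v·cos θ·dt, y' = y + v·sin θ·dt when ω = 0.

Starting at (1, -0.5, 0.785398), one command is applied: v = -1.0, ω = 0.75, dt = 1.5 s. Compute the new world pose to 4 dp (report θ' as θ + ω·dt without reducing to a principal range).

(0.6856, -1.8870, 1.9104)

θ' = 0.7854 + 0.75·1.5 = 1.9104
R = v/ω = -1.0/0.75 = -1.3333
x' = 1 + -1.3333·(sin 1.9104 − sin 0.7854) = 0.6856
y' = -0.5 − -1.3333·(cos 1.9104 − cos 0.7854) = -1.8870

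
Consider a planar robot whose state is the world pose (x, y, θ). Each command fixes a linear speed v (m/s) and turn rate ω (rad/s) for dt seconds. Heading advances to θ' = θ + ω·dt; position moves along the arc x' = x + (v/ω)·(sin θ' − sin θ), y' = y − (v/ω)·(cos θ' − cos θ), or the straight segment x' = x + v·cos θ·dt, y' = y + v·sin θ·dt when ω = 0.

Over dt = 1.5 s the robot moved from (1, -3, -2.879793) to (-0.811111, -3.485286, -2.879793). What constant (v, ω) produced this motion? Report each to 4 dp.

v = 1.2500, ω = 0.0000

Δθ = -2.879793 − -2.879793 = 0.000000
ω = Δθ/dt = 0.000000/1.5 = 0.0000
ω = 0 → v = (Δx·cos θ + Δy·sin θ)/dt = 1.2500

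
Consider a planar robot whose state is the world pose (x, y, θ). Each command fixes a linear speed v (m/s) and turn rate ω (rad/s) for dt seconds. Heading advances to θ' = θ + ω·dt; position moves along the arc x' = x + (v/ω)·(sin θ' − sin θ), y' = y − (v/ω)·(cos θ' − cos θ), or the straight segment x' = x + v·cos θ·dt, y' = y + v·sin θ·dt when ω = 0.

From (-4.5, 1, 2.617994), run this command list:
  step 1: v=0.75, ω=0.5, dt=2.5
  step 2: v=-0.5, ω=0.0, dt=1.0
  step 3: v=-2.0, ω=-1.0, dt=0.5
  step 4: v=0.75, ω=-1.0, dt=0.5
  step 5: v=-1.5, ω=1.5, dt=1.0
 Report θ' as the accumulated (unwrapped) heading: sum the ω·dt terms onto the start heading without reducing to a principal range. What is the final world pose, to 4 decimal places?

step 1: θ'=3.8680 (R=1.5000) → pose (-6.2463, 0.8223, 3.8680)
step 2: θ'=3.8680 (straight) → pose (-5.8725, 1.1544, 3.8680)
step 3: θ'=3.3680 (R=2.0000) → pose (-4.9931, 1.6082, 3.3680)
step 4: θ'=2.8680 (R=-0.7500) → pose (-5.3641, 1.6170, 2.8680)
step 5: θ'=4.3680 (R=-1.0000) → pose (-4.1526, 2.2422, 4.3680)

(-4.1526, 2.2422, 4.3680)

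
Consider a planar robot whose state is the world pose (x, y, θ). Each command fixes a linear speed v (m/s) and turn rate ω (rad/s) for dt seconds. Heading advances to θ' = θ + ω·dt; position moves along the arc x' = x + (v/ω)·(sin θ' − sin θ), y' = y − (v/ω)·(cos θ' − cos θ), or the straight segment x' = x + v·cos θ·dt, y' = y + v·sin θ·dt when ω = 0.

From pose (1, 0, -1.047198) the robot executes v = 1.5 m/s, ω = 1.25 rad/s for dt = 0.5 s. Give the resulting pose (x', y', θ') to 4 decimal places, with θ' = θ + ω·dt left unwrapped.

(1.5475, -0.4946, -0.4222)

θ' = -1.0472 + 1.25·0.5 = -0.4222
R = v/ω = 1.5/1.25 = 1.2000
x' = 1 + 1.2000·(sin -0.4222 − sin -1.0472) = 1.5475
y' = 0 − 1.2000·(cos -0.4222 − cos -1.0472) = -0.4946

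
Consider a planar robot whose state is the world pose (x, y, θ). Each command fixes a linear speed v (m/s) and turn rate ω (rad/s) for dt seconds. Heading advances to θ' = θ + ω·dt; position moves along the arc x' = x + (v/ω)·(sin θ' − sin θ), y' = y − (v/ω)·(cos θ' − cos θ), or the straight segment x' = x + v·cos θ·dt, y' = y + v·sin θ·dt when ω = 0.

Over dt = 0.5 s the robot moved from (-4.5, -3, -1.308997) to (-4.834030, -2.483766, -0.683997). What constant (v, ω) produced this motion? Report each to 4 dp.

v = -1.2500, ω = 1.2500

Δθ = -0.683997 − -1.308997 = 0.625000
ω = Δθ/dt = 0.625000/0.5 = 1.2500
R = −Δy/(cos θ' − cos θ) = -1.0000
v = R·ω = -1.0000·1.2500 = -1.2500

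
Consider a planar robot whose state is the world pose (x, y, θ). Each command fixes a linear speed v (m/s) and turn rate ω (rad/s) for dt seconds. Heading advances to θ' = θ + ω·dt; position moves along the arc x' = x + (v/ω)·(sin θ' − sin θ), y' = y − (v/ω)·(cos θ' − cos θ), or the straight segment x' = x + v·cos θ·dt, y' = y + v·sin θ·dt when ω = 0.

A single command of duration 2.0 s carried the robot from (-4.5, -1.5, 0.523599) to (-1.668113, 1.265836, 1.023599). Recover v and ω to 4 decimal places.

v = 2.0000, ω = 0.2500

Δθ = 1.023599 − 0.523599 = 0.500000
ω = Δθ/dt = 0.500000/2.0 = 0.2500
R = Δx/(sin θ' − sin θ) = 8.0000
v = R·ω = 8.0000·0.2500 = 2.0000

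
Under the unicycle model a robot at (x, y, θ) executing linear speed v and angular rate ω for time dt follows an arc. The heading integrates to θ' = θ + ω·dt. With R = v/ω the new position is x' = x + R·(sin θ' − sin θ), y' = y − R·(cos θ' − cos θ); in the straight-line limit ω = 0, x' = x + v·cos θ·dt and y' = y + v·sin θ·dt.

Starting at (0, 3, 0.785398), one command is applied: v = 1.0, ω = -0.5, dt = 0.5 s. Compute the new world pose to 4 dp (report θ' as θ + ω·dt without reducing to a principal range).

(0.3938, 3.3059, 0.5354)

θ' = 0.7854 + -0.5·0.5 = 0.5354
R = v/ω = 1.0/-0.5 = -2.0000
x' = 0 + -2.0000·(sin 0.5354 − sin 0.7854) = 0.3938
y' = 3 − -2.0000·(cos 0.5354 − cos 0.7854) = 3.3059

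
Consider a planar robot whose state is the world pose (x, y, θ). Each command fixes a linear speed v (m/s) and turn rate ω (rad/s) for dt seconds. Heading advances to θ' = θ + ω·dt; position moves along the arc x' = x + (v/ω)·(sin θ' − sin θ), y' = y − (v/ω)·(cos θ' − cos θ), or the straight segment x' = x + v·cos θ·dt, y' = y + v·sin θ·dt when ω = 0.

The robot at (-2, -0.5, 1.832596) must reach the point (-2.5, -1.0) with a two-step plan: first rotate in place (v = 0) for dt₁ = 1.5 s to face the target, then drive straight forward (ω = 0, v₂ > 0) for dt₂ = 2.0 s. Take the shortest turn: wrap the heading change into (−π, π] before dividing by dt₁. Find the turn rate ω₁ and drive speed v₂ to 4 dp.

heading to target = atan2(-1−-0.5, -2.5−-2) = -2.3562
Δθ = wrap(-2.3562 − 1.8326) = 2.0944; ω₁ = Δθ/dt₁ = 1.3963
distance = √((-2.5−-2)² + (-1−-0.5)²) = 0.7071; v₂ = distance/dt₂ = 0.3536

ω₁ = 1.3963, v₂ = 0.3536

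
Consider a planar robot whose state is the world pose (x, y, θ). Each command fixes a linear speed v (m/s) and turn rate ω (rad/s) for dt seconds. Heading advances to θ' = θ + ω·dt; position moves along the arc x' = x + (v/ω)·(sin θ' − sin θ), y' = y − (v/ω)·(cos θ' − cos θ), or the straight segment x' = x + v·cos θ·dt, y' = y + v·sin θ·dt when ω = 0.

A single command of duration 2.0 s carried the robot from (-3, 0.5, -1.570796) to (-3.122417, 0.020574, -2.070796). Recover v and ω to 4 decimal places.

Δθ = -2.070796 − -1.570796 = -0.500000
ω = Δθ/dt = -0.500000/2.0 = -0.2500
R = −Δy/(cos θ' − cos θ) = -1.0000
v = R·ω = -1.0000·-0.2500 = 0.2500

v = 0.2500, ω = -0.2500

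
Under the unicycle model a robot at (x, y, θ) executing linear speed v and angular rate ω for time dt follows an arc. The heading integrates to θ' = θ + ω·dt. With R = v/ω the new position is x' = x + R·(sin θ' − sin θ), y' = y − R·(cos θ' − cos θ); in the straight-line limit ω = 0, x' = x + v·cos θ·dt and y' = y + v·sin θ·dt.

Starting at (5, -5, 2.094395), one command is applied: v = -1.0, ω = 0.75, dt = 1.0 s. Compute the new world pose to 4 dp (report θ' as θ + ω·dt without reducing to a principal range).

(5.7642, -5.6082, 2.8444)

θ' = 2.0944 + 0.75·1.0 = 2.8444
R = v/ω = -1.0/0.75 = -1.3333
x' = 5 + -1.3333·(sin 2.8444 − sin 2.0944) = 5.7642
y' = -5 − -1.3333·(cos 2.8444 − cos 2.0944) = -5.6082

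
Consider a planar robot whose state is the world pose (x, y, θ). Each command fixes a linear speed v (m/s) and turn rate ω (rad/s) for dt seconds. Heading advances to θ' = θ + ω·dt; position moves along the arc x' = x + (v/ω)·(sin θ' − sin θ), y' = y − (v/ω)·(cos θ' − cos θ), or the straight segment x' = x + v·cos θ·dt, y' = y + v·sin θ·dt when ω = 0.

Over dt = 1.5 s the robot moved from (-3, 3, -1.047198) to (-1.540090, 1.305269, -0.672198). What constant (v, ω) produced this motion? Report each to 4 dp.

v = 1.5000, ω = 0.2500

Δθ = -0.672198 − -1.047198 = 0.375000
ω = Δθ/dt = 0.375000/1.5 = 0.2500
R = −Δy/(cos θ' − cos θ) = 6.0000
v = R·ω = 6.0000·0.2500 = 1.5000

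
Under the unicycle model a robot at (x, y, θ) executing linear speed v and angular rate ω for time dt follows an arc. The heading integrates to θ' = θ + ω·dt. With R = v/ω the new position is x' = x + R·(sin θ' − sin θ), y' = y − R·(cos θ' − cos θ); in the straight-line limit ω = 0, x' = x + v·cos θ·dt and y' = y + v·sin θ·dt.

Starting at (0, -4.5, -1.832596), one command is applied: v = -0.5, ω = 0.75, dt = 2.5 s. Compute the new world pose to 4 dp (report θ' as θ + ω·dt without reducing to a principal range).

(-0.6722, -3.6614, 0.0424)

θ' = -1.8326 + 0.75·2.5 = 0.0424
R = v/ω = -0.5/0.75 = -0.6667
x' = 0 + -0.6667·(sin 0.0424 − sin -1.8326) = -0.6722
y' = -4.5 − -0.6667·(cos 0.0424 − cos -1.8326) = -3.6614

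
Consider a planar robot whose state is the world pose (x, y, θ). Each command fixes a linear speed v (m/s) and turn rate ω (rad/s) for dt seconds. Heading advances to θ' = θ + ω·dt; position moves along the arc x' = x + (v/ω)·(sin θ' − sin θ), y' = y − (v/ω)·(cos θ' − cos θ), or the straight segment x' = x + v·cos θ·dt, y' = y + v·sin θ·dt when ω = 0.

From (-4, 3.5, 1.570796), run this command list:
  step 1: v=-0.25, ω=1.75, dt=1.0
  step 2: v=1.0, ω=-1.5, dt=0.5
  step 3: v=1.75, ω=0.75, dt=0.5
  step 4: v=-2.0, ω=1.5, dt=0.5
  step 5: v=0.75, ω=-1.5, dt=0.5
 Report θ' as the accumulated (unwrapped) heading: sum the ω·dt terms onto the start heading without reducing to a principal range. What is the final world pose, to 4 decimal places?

step 1: θ'=3.3208 (R=-0.1429) → pose (-3.8317, 3.3594, 3.3208)
step 2: θ'=2.5708 (R=-0.6667) → pose (-4.3107, 3.4544, 2.5708)
step 3: θ'=2.9458 (R=2.3333) → pose (-5.1175, 3.7798, 2.9458)
step 4: θ'=3.6958 (R=-1.3333) → pose (-4.1564, 3.9539, 3.6958)
step 5: θ'=2.9458 (R=-0.5000) → pose (-4.5168, 3.8886, 2.9458)

(-4.5168, 3.8886, 2.9458)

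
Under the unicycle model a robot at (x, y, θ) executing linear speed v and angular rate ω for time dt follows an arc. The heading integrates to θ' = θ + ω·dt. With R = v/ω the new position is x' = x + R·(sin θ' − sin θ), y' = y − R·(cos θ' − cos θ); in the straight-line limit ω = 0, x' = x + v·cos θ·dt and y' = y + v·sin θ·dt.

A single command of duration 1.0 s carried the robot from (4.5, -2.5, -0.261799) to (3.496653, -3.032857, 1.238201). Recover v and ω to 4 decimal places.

Δθ = 1.238201 − -0.261799 = 1.500000
ω = Δθ/dt = 1.500000/1.0 = 1.5000
R = Δx/(sin θ' − sin θ) = -0.8333
v = R·ω = -0.8333·1.5000 = -1.2500

v = -1.2500, ω = 1.5000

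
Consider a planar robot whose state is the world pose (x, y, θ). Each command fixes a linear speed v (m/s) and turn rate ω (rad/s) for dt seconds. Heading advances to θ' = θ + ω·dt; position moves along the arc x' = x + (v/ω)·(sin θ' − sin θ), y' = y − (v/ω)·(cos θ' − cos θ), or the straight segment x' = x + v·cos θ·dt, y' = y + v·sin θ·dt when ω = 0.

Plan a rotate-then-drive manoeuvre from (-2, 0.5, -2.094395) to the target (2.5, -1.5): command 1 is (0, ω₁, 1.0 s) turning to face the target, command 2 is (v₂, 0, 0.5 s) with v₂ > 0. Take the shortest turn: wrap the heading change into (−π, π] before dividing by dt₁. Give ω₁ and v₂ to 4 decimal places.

ω₁ = 1.6762, v₂ = 9.8489

heading to target = atan2(-1.5−0.5, 2.5−-2) = -0.4182
Δθ = wrap(-0.4182 − -2.0944) = 1.6762; ω₁ = Δθ/dt₁ = 1.6762
distance = √((2.5−-2)² + (-1.5−0.5)²) = 4.9244; v₂ = distance/dt₂ = 9.8489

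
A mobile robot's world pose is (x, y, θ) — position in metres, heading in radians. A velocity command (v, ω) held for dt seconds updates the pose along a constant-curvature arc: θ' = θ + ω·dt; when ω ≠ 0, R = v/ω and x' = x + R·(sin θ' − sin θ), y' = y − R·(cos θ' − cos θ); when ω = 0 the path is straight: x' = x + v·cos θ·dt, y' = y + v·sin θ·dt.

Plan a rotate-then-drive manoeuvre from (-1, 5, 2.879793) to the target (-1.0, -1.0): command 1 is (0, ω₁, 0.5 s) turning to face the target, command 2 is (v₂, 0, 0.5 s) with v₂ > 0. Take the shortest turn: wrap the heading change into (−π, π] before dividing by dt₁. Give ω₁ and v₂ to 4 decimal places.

heading to target = atan2(-1−5, -1−-1) = -1.5708
Δθ = wrap(-1.5708 − 2.8798) = 1.8326; ω₁ = Δθ/dt₁ = 3.6652
distance = √((-1−-1)² + (-1−5)²) = 6.0000; v₂ = distance/dt₂ = 12.0000

ω₁ = 3.6652, v₂ = 12.0000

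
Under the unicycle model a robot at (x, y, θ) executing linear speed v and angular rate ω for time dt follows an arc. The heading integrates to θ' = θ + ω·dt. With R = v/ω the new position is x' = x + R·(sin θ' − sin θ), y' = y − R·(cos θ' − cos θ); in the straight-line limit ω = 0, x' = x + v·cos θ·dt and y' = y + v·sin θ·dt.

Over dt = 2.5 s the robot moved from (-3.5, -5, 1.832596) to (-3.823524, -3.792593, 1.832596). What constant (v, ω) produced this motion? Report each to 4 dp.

v = 0.5000, ω = 0.0000

Δθ = 1.832596 − 1.832596 = 0.000000
ω = Δθ/dt = 0.000000/2.5 = 0.0000
ω = 0 → v = (Δx·cos θ + Δy·sin θ)/dt = 0.5000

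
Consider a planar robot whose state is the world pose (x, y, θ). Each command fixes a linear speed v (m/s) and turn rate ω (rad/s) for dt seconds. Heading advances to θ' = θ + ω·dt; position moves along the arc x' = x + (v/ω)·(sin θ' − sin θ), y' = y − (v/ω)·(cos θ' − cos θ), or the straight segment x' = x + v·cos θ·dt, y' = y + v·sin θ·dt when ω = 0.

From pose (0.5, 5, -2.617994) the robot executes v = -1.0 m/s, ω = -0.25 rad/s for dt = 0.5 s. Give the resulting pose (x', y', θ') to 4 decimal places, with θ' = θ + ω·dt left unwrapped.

(0.9475, 5.2223, -2.7430)

θ' = -2.6180 + -0.25·0.5 = -2.7430
R = v/ω = -1.0/-0.25 = 4.0000
x' = 0.5 + 4.0000·(sin -2.7430 − sin -2.6180) = 0.9475
y' = 5 − 4.0000·(cos -2.7430 − cos -2.6180) = 5.2223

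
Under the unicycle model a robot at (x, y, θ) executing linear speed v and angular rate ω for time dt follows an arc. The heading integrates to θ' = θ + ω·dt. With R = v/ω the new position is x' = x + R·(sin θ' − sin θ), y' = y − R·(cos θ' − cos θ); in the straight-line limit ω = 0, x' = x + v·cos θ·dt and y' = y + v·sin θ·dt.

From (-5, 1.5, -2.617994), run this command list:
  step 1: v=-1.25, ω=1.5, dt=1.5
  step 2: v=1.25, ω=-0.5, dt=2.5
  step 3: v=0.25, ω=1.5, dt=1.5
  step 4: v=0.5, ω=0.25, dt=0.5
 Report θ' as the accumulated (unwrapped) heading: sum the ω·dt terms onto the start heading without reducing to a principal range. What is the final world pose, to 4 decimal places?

(-3.0621, 0.5662, 0.7570)

step 1: θ'=-0.3680 (R=-0.8333) → pose (-5.1169, 2.9992, -0.3680)
step 2: θ'=-1.6180 (R=-2.5000) → pose (-3.5190, 0.5487, -1.6180)
step 3: θ'=0.6320 (R=0.1667) → pose (-3.2541, 0.4063, 0.6320)
step 4: θ'=0.7570 (R=2.0000) → pose (-3.0621, 0.5662, 0.7570)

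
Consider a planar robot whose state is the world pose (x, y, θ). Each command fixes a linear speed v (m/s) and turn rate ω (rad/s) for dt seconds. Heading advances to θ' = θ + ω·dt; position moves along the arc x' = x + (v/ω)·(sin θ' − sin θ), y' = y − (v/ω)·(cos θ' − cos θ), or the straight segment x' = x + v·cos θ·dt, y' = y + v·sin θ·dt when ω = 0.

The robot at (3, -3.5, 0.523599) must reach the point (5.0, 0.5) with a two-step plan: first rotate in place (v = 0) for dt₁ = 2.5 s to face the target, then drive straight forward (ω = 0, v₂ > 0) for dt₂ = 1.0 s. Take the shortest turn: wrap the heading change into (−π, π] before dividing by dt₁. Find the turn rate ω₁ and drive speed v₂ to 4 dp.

heading to target = atan2(0.5−-3.5, 5−3) = 1.1071
Δθ = wrap(1.1071 − 0.5236) = 0.5835; ω₁ = Δθ/dt₁ = 0.2334
distance = √((5−3)² + (0.5−-3.5)²) = 4.4721; v₂ = distance/dt₂ = 4.4721

ω₁ = 0.2334, v₂ = 4.4721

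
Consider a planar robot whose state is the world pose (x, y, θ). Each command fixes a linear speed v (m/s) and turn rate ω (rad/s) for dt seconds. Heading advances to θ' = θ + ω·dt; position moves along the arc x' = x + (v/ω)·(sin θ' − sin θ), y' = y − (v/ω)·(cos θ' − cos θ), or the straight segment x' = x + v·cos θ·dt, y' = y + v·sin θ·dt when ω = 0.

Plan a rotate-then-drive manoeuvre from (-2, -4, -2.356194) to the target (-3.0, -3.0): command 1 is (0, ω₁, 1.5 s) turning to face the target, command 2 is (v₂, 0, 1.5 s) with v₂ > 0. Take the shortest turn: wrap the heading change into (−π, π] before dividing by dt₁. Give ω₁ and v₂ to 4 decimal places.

heading to target = atan2(-3−-4, -3−-2) = 2.3562
Δθ = wrap(2.3562 − -2.3562) = -1.5708; ω₁ = Δθ/dt₁ = -1.0472
distance = √((-3−-2)² + (-3−-4)²) = 1.4142; v₂ = distance/dt₂ = 0.9428

ω₁ = -1.0472, v₂ = 0.9428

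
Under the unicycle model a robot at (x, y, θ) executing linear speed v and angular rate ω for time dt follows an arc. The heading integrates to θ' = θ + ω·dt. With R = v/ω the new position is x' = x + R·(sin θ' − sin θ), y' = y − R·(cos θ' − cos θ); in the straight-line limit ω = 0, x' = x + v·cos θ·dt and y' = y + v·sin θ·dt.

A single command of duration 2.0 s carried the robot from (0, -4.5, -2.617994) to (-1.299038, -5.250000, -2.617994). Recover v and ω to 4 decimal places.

Δθ = -2.617994 − -2.617994 = 0.000000
ω = Δθ/dt = 0.000000/2.0 = 0.0000
ω = 0 → v = (Δx·cos θ + Δy·sin θ)/dt = 0.7500

v = 0.7500, ω = 0.0000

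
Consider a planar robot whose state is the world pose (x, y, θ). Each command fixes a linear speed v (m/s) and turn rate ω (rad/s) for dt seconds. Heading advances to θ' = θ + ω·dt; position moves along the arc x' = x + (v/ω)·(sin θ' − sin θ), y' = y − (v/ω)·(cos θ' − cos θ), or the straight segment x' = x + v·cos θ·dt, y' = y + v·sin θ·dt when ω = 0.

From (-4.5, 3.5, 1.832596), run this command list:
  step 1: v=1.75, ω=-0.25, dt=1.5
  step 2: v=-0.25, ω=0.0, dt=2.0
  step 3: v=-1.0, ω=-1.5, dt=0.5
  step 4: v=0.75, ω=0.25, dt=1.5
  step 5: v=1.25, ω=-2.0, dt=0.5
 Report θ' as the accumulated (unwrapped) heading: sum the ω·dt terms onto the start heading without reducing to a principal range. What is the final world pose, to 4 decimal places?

step 1: θ'=1.4576 (R=-7.0000) → pose (-4.6937, 6.1024, 1.4576)
step 2: θ'=1.4576 (straight) → pose (-4.7502, 5.6056, 1.4576)
step 3: θ'=0.7076 (R=0.6667) → pose (-4.9793, 5.1743, 0.7076)
step 4: θ'=1.0826 (R=3.0000) → pose (-4.2797, 6.0470, 1.0826)
step 5: θ'=0.0826 (R=-0.6250) → pose (-3.7793, 6.3767, 0.0826)

(-3.7793, 6.3767, 0.0826)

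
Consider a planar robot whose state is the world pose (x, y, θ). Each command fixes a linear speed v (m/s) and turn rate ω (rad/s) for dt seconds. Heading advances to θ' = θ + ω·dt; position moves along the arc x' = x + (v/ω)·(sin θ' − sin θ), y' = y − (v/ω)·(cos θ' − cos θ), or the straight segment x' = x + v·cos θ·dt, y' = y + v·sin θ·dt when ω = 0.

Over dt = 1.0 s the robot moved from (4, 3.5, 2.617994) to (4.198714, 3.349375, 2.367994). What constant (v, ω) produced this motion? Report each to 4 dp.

v = -0.2500, ω = -0.2500

Δθ = 2.367994 − 2.617994 = -0.250000
ω = Δθ/dt = -0.250000/1.0 = -0.2500
R = Δx/(sin θ' − sin θ) = 1.0000
v = R·ω = 1.0000·-0.2500 = -0.2500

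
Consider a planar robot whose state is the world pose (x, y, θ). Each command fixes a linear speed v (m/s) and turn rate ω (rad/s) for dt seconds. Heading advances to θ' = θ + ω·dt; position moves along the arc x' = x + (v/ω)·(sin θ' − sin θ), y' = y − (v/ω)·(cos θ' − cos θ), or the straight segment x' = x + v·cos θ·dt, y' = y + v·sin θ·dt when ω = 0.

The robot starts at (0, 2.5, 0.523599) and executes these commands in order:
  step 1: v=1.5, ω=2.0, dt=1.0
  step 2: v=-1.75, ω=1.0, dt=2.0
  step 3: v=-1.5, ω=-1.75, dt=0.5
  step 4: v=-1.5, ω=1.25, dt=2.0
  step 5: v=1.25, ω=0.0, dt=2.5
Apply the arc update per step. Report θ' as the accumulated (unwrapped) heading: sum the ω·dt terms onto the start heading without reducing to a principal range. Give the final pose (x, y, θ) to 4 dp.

step 1: θ'=2.5236 (R=0.7500) → pose (0.0596, 3.7608, 2.5236)
step 2: θ'=4.5236 (R=-1.7500) → pose (2.7924, 4.8587, 4.5236)
step 3: θ'=3.6486 (R=0.8571) → pose (3.2181, 5.4472, 3.6486)
step 4: θ'=6.1486 (R=-1.2000) → pose (2.7965, 7.6853, 6.1486)
step 5: θ'=6.1486 (straight) → pose (5.8932, 7.2660, 6.1486)

(5.8932, 7.2660, 6.1486)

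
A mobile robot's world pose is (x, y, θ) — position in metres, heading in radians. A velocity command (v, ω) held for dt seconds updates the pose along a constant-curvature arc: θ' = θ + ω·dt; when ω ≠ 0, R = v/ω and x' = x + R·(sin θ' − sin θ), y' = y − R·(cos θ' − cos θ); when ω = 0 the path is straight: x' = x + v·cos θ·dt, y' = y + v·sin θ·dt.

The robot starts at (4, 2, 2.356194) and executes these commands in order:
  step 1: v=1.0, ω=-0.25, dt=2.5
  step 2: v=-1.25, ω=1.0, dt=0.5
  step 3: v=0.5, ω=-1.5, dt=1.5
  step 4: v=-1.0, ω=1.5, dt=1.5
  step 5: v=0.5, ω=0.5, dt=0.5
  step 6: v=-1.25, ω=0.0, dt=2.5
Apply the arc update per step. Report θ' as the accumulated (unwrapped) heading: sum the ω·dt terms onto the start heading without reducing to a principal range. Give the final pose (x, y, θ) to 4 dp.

(5.1487, 1.3440, 2.4812)

step 1: θ'=1.7312 (R=-4.0000) → pose (2.8798, 4.1896, 1.7312)
step 2: θ'=2.2312 (R=-1.2500) → pose (3.1265, 3.6224, 2.2312)
step 3: θ'=-0.0188 (R=-0.3333) → pose (3.3961, 4.1602, -0.0188)
step 4: θ'=2.2312 (R=-0.6667) → pose (2.8570, 3.0847, 2.2312)
step 5: θ'=2.4812 (R=1.0000) → pose (2.6807, 3.2610, 2.4812)
step 6: θ'=2.4812 (straight) → pose (5.1487, 1.3440, 2.4812)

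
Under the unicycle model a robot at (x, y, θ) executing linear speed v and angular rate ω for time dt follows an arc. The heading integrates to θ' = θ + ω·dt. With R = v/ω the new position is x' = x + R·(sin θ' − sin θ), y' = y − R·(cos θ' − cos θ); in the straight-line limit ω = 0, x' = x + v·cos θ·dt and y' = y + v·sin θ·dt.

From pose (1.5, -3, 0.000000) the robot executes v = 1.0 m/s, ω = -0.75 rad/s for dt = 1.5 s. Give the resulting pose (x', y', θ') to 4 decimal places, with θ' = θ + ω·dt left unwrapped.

(2.7030, -3.7584, -1.1250)

θ' = 0.0000 + -0.75·1.5 = -1.1250
R = v/ω = 1.0/-0.75 = -1.3333
x' = 1.5 + -1.3333·(sin -1.1250 − sin 0.0000) = 2.7030
y' = -3 − -1.3333·(cos -1.1250 − cos 0.0000) = -3.7584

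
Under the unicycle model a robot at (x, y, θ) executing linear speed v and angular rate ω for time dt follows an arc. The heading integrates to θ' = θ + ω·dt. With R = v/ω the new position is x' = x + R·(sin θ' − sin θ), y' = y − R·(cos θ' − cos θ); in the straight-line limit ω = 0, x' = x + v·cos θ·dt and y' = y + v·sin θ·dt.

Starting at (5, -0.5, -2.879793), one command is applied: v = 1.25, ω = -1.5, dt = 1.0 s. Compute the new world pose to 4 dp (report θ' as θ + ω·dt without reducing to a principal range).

(3.9967, 0.0329, -4.3798)

θ' = -2.8798 + -1.5·1.0 = -4.3798
R = v/ω = 1.25/-1.5 = -0.8333
x' = 5 + -0.8333·(sin -4.3798 − sin -2.8798) = 3.9967
y' = -0.5 − -0.8333·(cos -4.3798 − cos -2.8798) = 0.0329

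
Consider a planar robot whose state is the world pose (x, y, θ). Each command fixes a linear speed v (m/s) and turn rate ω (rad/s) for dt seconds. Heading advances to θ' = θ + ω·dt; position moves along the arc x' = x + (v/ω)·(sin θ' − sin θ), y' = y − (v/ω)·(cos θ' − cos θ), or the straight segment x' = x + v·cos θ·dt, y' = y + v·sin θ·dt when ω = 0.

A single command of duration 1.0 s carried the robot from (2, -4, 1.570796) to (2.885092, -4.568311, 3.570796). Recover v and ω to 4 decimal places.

Δθ = 3.570796 − 1.570796 = 2.000000
ω = Δθ/dt = 2.000000/1.0 = 2.0000
R = Δx/(sin θ' − sin θ) = -0.6250
v = R·ω = -0.6250·2.0000 = -1.2500

v = -1.2500, ω = 2.0000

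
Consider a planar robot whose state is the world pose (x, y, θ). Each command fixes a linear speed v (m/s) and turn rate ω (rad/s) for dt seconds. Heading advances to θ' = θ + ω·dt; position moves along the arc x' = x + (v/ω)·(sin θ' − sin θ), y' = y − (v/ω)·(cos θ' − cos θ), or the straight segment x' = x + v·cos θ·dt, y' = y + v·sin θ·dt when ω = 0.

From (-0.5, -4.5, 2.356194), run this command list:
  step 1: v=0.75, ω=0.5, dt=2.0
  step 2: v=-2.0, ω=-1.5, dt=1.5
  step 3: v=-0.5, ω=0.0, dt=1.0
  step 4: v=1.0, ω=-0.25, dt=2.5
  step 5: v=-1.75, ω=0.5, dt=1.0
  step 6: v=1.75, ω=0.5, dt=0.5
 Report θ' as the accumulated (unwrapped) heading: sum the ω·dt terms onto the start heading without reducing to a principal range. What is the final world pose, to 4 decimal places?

step 1: θ'=3.3562 (R=1.5000) → pose (-1.8801, -4.0951, 3.3562)
step 2: θ'=1.1062 (R=1.3333) → pose (-0.4042, -5.9952, 1.1062)
step 3: θ'=1.1062 (straight) → pose (-0.6282, -6.4422, 1.1062)
step 4: θ'=0.4812 (R=-4.0000) → pose (1.0965, -4.6887, 0.4812)
step 5: θ'=0.9812 (R=-3.5000) → pose (-0.1927, -5.8452, 0.9812)
step 6: θ'=1.2312 (R=3.5000) → pose (0.1984, -5.0650, 1.2312)

(0.1984, -5.0650, 1.2312)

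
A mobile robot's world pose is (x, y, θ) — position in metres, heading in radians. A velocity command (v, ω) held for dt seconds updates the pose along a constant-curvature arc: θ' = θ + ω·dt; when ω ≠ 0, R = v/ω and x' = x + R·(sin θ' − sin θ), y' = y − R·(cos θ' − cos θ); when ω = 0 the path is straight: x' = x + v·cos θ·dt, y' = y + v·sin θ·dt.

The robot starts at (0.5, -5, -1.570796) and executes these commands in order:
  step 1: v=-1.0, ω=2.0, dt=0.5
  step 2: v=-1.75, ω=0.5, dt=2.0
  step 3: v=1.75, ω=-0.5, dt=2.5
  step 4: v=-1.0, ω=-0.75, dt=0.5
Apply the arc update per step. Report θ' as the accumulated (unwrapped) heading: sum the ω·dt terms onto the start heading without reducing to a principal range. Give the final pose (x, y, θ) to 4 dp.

(0.6749, -4.7182, -1.1958)

step 1: θ'=-0.5708 (R=-0.5000) → pose (0.2702, -4.5793, -0.5708)
step 2: θ'=0.4292 (R=-3.5000) → pose (-3.0774, -4.3419, 0.4292)
step 3: θ'=-0.8208 (R=-3.5000) → pose (0.9400, -5.1387, -0.8208)
step 4: θ'=-1.1958 (R=1.3333) → pose (0.6749, -4.7182, -1.1958)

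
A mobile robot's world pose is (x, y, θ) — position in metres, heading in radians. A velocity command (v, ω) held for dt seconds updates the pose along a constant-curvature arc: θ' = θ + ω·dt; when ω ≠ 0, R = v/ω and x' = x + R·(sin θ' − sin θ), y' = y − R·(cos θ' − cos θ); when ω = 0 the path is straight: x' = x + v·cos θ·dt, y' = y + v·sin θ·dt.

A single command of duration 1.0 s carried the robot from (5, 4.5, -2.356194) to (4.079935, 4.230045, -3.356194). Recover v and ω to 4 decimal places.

Δθ = -3.356194 − -2.356194 = -1.000000
ω = Δθ/dt = -1.000000/1.0 = -1.0000
R = Δx/(sin θ' − sin θ) = -1.0000
v = R·ω = -1.0000·-1.0000 = 1.0000

v = 1.0000, ω = -1.0000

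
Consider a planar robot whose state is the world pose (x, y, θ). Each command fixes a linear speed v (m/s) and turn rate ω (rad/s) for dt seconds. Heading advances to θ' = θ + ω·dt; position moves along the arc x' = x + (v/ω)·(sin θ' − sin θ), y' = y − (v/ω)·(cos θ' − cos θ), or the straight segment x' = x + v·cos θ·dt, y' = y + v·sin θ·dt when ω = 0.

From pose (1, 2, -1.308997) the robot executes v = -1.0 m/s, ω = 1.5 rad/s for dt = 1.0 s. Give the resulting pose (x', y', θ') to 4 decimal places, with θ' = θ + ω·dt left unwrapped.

(0.2295, 2.4820, 0.1910)

θ' = -1.3090 + 1.5·1.0 = 0.1910
R = v/ω = -1.0/1.5 = -0.6667
x' = 1 + -0.6667·(sin 0.1910 − sin -1.3090) = 0.2295
y' = 2 − -0.6667·(cos 0.1910 − cos -1.3090) = 2.4820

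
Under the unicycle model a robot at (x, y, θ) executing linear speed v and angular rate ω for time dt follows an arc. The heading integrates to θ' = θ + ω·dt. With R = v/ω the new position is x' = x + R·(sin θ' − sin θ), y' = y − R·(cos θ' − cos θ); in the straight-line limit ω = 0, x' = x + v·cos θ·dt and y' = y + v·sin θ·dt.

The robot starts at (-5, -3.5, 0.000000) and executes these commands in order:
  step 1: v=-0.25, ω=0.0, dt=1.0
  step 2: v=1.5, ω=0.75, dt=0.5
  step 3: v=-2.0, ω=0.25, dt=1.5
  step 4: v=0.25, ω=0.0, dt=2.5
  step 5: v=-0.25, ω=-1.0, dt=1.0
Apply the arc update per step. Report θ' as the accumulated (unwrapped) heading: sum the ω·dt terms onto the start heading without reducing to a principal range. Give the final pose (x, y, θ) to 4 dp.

step 1: θ'=0.0000 (straight) → pose (-5.2500, -3.5000, 0.0000)
step 2: θ'=0.3750 (R=2.0000) → pose (-4.5175, -3.3610, 0.3750)
step 3: θ'=0.7500 (R=-8.0000) → pose (-7.0404, -4.9516, 0.7500)
step 4: θ'=0.7500 (straight) → pose (-6.5831, -4.5255, 0.7500)
step 5: θ'=-0.2500 (R=0.2500) → pose (-6.8153, -4.5848, -0.2500)

(-6.8153, -4.5848, -0.2500)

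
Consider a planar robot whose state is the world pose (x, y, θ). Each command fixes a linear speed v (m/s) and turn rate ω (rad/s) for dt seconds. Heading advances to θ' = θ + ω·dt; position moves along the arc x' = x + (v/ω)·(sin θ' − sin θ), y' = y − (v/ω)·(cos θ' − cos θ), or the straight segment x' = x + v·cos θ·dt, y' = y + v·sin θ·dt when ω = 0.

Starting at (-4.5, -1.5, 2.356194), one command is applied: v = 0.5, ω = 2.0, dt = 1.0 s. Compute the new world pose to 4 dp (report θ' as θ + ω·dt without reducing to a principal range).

θ' = 2.3562 + 2.0·1.0 = 4.3562
R = v/ω = 0.5/2.0 = 0.2500
x' = -4.5 + 0.2500·(sin 4.3562 − sin 2.3562) = -4.9111
y' = -1.5 − 0.2500·(cos 4.3562 − cos 2.3562) = -1.5896

(-4.9111, -1.5896, 4.3562)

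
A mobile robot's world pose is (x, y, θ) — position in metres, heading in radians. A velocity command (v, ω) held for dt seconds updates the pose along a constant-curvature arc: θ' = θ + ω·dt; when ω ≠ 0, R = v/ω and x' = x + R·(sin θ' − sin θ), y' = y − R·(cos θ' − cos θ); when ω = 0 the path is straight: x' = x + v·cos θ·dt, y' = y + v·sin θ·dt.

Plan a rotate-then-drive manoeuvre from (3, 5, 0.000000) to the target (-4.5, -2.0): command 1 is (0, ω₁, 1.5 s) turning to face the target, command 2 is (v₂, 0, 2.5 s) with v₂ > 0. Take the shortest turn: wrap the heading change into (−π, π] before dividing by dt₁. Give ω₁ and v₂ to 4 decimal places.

heading to target = atan2(-2−5, -4.5−3) = -2.3907
Δθ = wrap(-2.3907 − 0.0000) = -2.3907; ω₁ = Δθ/dt₁ = -1.5938
distance = √((-4.5−3)² + (-2−5)²) = 10.2591; v₂ = distance/dt₂ = 4.1037

ω₁ = -1.5938, v₂ = 4.1037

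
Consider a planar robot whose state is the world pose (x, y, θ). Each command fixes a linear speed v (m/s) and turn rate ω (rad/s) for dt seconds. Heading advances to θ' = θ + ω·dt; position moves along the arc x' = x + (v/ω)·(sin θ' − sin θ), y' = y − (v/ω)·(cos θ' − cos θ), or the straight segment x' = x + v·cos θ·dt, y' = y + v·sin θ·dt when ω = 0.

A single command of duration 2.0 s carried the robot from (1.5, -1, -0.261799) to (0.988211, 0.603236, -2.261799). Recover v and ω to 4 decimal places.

v = -1.0000, ω = -1.0000

Δθ = -2.261799 − -0.261799 = -2.000000
ω = Δθ/dt = -2.000000/2.0 = -1.0000
R = −Δy/(cos θ' − cos θ) = 1.0000
v = R·ω = 1.0000·-1.0000 = -1.0000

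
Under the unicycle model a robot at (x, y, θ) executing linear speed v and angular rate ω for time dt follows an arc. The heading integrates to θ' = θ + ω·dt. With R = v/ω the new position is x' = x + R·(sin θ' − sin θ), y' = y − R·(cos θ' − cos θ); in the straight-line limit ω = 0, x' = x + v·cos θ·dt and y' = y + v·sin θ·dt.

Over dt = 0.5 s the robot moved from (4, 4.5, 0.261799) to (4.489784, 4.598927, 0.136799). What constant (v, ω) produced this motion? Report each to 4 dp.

v = 1.0000, ω = -0.2500

Δθ = 0.136799 − 0.261799 = -0.125000
ω = Δθ/dt = -0.125000/0.5 = -0.2500
R = Δx/(sin θ' − sin θ) = -4.0000
v = R·ω = -4.0000·-0.2500 = 1.0000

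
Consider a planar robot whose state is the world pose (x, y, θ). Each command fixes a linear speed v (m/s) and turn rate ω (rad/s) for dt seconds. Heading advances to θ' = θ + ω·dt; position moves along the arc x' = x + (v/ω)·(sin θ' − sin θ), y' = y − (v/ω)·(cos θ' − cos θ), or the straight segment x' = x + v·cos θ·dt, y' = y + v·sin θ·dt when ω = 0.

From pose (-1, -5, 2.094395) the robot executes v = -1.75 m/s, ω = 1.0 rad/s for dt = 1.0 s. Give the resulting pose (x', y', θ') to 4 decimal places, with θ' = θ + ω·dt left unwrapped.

θ' = 2.0944 + 1.0·1.0 = 3.0944
R = v/ω = -1.75/1.0 = -1.7500
x' = -1 + -1.7500·(sin 3.0944 − sin 2.0944) = 0.4330
y' = -5 − -1.7500·(cos 3.0944 − cos 2.0944) = -5.8731

(0.4330, -5.8731, 3.0944)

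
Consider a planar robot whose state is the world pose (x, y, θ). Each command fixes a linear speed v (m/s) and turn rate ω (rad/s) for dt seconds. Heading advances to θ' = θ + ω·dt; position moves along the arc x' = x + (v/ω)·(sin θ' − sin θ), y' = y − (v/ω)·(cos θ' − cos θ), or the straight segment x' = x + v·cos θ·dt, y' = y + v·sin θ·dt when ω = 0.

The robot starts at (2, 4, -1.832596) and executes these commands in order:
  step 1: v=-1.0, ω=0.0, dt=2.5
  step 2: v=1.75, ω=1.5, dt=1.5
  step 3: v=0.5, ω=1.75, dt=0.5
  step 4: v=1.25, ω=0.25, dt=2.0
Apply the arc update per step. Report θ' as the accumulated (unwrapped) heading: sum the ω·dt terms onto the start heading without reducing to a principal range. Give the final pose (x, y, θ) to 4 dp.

(4.4760, 7.7021, 1.7924)

step 1: θ'=-1.8326 (straight) → pose (2.6470, 6.4148, -1.8326)
step 2: θ'=0.4174 (R=1.1667) → pose (4.2469, 5.0464, 0.4174)
step 3: θ'=1.2924 (R=0.2857) → pose (4.4058, 5.2290, 1.2924)
step 4: θ'=1.7924 (R=5.0000) → pose (4.4760, 7.7021, 1.7924)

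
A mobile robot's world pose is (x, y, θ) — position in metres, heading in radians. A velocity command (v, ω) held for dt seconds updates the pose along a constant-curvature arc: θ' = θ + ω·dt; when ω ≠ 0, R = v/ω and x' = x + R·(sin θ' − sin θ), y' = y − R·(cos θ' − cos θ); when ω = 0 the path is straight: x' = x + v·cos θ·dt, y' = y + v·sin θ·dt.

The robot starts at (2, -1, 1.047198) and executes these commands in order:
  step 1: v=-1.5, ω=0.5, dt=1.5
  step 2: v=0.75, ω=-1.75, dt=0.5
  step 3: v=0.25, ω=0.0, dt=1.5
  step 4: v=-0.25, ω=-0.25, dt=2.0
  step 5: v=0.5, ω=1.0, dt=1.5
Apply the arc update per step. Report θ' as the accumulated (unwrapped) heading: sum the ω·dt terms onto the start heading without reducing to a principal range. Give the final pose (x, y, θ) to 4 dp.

step 1: θ'=1.7972 (R=-3.0000) → pose (1.6746, -3.1734, 1.7972)
step 2: θ'=0.9222 (R=-0.4286) → pose (1.7507, -2.8183, 0.9222)
step 3: θ'=0.9222 (straight) → pose (1.9773, -2.5195, 0.9222)
step 4: θ'=0.4222 (R=1.0000) → pose (1.5901, -2.8276, 0.4222)
step 5: θ'=1.9222 (R=0.5000) → pose (1.8547, -2.1994, 1.9222)

(1.8547, -2.1994, 1.9222)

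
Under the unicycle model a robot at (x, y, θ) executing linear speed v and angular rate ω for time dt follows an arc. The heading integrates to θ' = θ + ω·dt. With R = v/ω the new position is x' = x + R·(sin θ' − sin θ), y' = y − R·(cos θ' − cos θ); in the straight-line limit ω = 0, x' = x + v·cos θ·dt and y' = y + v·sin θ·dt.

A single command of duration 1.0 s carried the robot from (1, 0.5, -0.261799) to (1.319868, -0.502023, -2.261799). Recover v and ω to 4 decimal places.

v = 1.2500, ω = -2.0000

Δθ = -2.261799 − -0.261799 = -2.000000
ω = Δθ/dt = -2.000000/1.0 = -2.0000
R = −Δy/(cos θ' − cos θ) = -0.6250
v = R·ω = -0.6250·-2.0000 = 1.2500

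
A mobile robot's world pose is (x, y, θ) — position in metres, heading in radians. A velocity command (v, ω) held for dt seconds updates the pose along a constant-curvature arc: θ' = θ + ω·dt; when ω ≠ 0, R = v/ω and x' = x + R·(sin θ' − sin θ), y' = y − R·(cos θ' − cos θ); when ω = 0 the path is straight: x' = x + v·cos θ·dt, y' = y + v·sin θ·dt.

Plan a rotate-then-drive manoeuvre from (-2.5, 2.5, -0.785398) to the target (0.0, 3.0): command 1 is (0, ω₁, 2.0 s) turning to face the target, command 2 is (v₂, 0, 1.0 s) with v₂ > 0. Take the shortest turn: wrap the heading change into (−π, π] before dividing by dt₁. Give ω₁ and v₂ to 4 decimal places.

heading to target = atan2(3−2.5, 0−-2.5) = 0.1974
Δθ = wrap(0.1974 − -0.7854) = 0.9828; ω₁ = Δθ/dt₁ = 0.4914
distance = √((0−-2.5)² + (3−2.5)²) = 2.5495; v₂ = distance/dt₂ = 2.5495

ω₁ = 0.4914, v₂ = 2.5495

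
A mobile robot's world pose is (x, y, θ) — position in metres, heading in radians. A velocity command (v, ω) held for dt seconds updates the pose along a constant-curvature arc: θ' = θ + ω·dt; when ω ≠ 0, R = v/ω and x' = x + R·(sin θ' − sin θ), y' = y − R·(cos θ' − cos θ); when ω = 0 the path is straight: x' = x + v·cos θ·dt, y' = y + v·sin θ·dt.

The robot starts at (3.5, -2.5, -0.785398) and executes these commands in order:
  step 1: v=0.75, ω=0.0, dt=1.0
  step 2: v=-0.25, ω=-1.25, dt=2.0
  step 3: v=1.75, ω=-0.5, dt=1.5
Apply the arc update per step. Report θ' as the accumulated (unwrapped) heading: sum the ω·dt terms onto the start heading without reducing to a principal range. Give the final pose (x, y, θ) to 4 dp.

step 1: θ'=-0.7854 (straight) → pose (4.0303, -3.0303, -0.7854)
step 2: θ'=-3.2854 (R=0.2000) → pose (4.2004, -2.6910, -3.2854)
step 3: θ'=-4.0354 (R=-3.5000) → pose (1.9739, -1.4197, -4.0354)

(1.9739, -1.4197, -4.0354)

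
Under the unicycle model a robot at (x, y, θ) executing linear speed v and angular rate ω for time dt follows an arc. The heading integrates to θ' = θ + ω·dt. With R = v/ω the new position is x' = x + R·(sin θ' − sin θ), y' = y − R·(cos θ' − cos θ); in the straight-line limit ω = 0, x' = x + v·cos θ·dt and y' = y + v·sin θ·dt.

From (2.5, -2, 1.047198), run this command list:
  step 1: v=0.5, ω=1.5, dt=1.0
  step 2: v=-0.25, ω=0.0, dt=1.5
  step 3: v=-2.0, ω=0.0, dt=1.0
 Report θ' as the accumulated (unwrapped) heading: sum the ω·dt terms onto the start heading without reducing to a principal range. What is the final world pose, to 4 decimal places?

step 1: θ'=2.5472 (R=0.3333) → pose (2.3980, -1.5572, 2.5472)
step 2: θ'=2.5472 (straight) → pose (2.7087, -1.7672, 2.5472)
step 3: θ'=2.5472 (straight) → pose (4.3657, -2.8872, 2.5472)

(4.3657, -2.8872, 2.5472)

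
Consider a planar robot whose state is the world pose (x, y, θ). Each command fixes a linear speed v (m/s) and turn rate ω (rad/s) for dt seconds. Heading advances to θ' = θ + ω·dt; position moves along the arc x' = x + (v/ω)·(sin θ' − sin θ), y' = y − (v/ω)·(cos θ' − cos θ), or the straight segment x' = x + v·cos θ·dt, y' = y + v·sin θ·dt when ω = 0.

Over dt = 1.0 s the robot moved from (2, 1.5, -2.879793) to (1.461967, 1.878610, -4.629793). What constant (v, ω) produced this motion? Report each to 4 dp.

v = 0.7500, ω = -1.7500

Δθ = -4.629793 − -2.879793 = -1.750000
ω = Δθ/dt = -1.750000/1.0 = -1.7500
R = Δx/(sin θ' − sin θ) = -0.4286
v = R·ω = -0.4286·-1.7500 = 0.7500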